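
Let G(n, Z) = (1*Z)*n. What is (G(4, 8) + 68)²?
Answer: 10000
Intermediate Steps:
G(n, Z) = Z*n
(G(4, 8) + 68)² = (8*4 + 68)² = (32 + 68)² = 100² = 10000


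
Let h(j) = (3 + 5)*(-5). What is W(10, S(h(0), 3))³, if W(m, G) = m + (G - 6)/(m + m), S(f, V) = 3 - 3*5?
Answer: 753571/1000 ≈ 753.57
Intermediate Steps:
h(j) = -40 (h(j) = 8*(-5) = -40)
S(f, V) = -12 (S(f, V) = 3 - 15 = -12)
W(m, G) = m + (-6 + G)/(2*m) (W(m, G) = m + (-6 + G)/((2*m)) = m + (-6 + G)*(1/(2*m)) = m + (-6 + G)/(2*m))
W(10, S(h(0), 3))³ = ((-3 + 10² + (½)*(-12))/10)³ = ((-3 + 100 - 6)/10)³ = ((⅒)*91)³ = (91/10)³ = 753571/1000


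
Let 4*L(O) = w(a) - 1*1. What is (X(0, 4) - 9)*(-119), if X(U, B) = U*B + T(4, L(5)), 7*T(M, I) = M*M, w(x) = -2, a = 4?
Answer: 799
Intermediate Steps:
L(O) = -¾ (L(O) = (-2 - 1*1)/4 = (-2 - 1)/4 = (¼)*(-3) = -¾)
T(M, I) = M²/7 (T(M, I) = (M*M)/7 = M²/7)
X(U, B) = 16/7 + B*U (X(U, B) = U*B + (⅐)*4² = B*U + (⅐)*16 = B*U + 16/7 = 16/7 + B*U)
(X(0, 4) - 9)*(-119) = ((16/7 + 4*0) - 9)*(-119) = ((16/7 + 0) - 9)*(-119) = (16/7 - 9)*(-119) = -47/7*(-119) = 799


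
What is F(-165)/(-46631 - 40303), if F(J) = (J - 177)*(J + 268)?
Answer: 5871/14489 ≈ 0.40520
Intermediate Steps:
F(J) = (-177 + J)*(268 + J)
F(-165)/(-46631 - 40303) = (-47436 + (-165)² + 91*(-165))/(-46631 - 40303) = (-47436 + 27225 - 15015)/(-86934) = -35226*(-1/86934) = 5871/14489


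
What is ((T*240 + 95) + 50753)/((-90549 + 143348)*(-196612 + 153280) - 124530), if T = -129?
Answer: -9944/1144005399 ≈ -8.6923e-6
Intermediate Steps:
((T*240 + 95) + 50753)/((-90549 + 143348)*(-196612 + 153280) - 124530) = ((-129*240 + 95) + 50753)/((-90549 + 143348)*(-196612 + 153280) - 124530) = ((-30960 + 95) + 50753)/(52799*(-43332) - 124530) = (-30865 + 50753)/(-2287886268 - 124530) = 19888/(-2288010798) = 19888*(-1/2288010798) = -9944/1144005399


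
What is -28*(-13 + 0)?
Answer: 364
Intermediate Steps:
-28*(-13 + 0) = -28*(-13) = 364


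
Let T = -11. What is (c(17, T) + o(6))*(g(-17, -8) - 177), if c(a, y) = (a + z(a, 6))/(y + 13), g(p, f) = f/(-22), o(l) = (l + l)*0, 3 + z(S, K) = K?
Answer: -19430/11 ≈ -1766.4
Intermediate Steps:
z(S, K) = -3 + K
o(l) = 0 (o(l) = (2*l)*0 = 0)
g(p, f) = -f/22 (g(p, f) = f*(-1/22) = -f/22)
c(a, y) = (3 + a)/(13 + y) (c(a, y) = (a + (-3 + 6))/(y + 13) = (a + 3)/(13 + y) = (3 + a)/(13 + y))
(c(17, T) + o(6))*(g(-17, -8) - 177) = ((3 + 17)/(13 - 11) + 0)*(-1/22*(-8) - 177) = (20/2 + 0)*(4/11 - 177) = ((½)*20 + 0)*(-1943/11) = (10 + 0)*(-1943/11) = 10*(-1943/11) = -19430/11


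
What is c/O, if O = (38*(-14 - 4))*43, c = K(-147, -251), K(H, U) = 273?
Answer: -91/9804 ≈ -0.0092819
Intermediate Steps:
c = 273
O = -29412 (O = (38*(-18))*43 = -684*43 = -29412)
c/O = 273/(-29412) = 273*(-1/29412) = -91/9804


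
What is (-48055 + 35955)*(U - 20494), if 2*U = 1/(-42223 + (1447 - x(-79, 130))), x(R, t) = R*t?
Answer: 3782399285225/15253 ≈ 2.4798e+8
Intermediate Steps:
U = -1/61012 (U = 1/(2*(-42223 + (1447 - (-79)*130))) = 1/(2*(-42223 + (1447 - 1*(-10270)))) = 1/(2*(-42223 + (1447 + 10270))) = 1/(2*(-42223 + 11717)) = (½)/(-30506) = (½)*(-1/30506) = -1/61012 ≈ -1.6390e-5)
(-48055 + 35955)*(U - 20494) = (-48055 + 35955)*(-1/61012 - 20494) = -12100*(-1250379929/61012) = 3782399285225/15253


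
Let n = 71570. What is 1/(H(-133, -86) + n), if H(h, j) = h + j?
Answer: 1/71351 ≈ 1.4015e-5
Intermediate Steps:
1/(H(-133, -86) + n) = 1/((-133 - 86) + 71570) = 1/(-219 + 71570) = 1/71351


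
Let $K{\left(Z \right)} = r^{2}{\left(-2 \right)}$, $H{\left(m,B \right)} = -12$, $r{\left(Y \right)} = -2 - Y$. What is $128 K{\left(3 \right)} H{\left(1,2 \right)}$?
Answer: $0$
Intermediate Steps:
$K{\left(Z \right)} = 0$ ($K{\left(Z \right)} = \left(-2 - -2\right)^{2} = \left(-2 + 2\right)^{2} = 0^{2} = 0$)
$128 K{\left(3 \right)} H{\left(1,2 \right)} = 128 \cdot 0 \left(-12\right) = 0 \left(-12\right) = 0$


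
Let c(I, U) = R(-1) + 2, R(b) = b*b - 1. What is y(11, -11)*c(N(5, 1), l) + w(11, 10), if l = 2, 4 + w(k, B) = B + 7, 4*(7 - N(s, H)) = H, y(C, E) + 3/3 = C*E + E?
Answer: -253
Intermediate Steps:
y(C, E) = -1 + E + C*E (y(C, E) = -1 + (C*E + E) = -1 + (E + C*E) = -1 + E + C*E)
N(s, H) = 7 - H/4
w(k, B) = 3 + B (w(k, B) = -4 + (B + 7) = -4 + (7 + B) = 3 + B)
R(b) = -1 + b² (R(b) = b² - 1 = -1 + b²)
c(I, U) = 2 (c(I, U) = (-1 + (-1)²) + 2 = (-1 + 1) + 2 = 0 + 2 = 2)
y(11, -11)*c(N(5, 1), l) + w(11, 10) = (-1 - 11 + 11*(-11))*2 + (3 + 10) = (-1 - 11 - 121)*2 + 13 = -133*2 + 13 = -266 + 13 = -253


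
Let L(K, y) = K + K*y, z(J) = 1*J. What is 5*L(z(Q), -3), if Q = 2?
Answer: -20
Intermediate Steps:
z(J) = J
5*L(z(Q), -3) = 5*(2*(1 - 3)) = 5*(2*(-2)) = 5*(-4) = -20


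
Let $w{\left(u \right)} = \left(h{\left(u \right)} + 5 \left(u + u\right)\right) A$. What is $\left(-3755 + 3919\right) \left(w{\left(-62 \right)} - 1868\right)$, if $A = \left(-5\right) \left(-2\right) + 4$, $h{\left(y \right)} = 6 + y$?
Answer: $-1858448$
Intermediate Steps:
$A = 14$ ($A = 10 + 4 = 14$)
$w{\left(u \right)} = 84 + 154 u$ ($w{\left(u \right)} = \left(\left(6 + u\right) + 5 \left(u + u\right)\right) 14 = \left(\left(6 + u\right) + 5 \cdot 2 u\right) 14 = \left(\left(6 + u\right) + 10 u\right) 14 = \left(6 + 11 u\right) 14 = 84 + 154 u$)
$\left(-3755 + 3919\right) \left(w{\left(-62 \right)} - 1868\right) = \left(-3755 + 3919\right) \left(\left(84 + 154 \left(-62\right)\right) - 1868\right) = 164 \left(\left(84 - 9548\right) - 1868\right) = 164 \left(-9464 - 1868\right) = 164 \left(-11332\right) = -1858448$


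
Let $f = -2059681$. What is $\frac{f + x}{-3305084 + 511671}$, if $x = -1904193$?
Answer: $\frac{3963874}{2793413} \approx 1.419$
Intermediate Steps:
$\frac{f + x}{-3305084 + 511671} = \frac{-2059681 - 1904193}{-3305084 + 511671} = - \frac{3963874}{-2793413} = \left(-3963874\right) \left(- \frac{1}{2793413}\right) = \frac{3963874}{2793413}$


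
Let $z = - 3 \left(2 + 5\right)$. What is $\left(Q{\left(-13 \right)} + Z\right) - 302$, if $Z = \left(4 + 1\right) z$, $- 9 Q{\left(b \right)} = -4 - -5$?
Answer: $- \frac{3664}{9} \approx -407.11$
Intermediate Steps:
$z = -21$ ($z = \left(-3\right) 7 = -21$)
$Q{\left(b \right)} = - \frac{1}{9}$ ($Q{\left(b \right)} = - \frac{-4 - -5}{9} = - \frac{-4 + 5}{9} = \left(- \frac{1}{9}\right) 1 = - \frac{1}{9}$)
$Z = -105$ ($Z = \left(4 + 1\right) \left(-21\right) = 5 \left(-21\right) = -105$)
$\left(Q{\left(-13 \right)} + Z\right) - 302 = \left(- \frac{1}{9} - 105\right) - 302 = - \frac{946}{9} - 302 = - \frac{3664}{9}$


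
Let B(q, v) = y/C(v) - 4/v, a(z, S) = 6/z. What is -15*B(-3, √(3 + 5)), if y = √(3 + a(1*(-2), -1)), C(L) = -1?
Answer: 15*√2 ≈ 21.213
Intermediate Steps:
y = 0 (y = √(3 + 6/((1*(-2)))) = √(3 + 6/(-2)) = √(3 + 6*(-½)) = √(3 - 3) = √0 = 0)
B(q, v) = -4/v (B(q, v) = 0/(-1) - 4/v = 0*(-1) - 4/v = 0 - 4/v = -4/v)
-15*B(-3, √(3 + 5)) = -(-60)/(√(3 + 5)) = -(-60)/(√8) = -(-60)/(2*√2) = -(-60)*√2/4 = -(-15)*√2 = 15*√2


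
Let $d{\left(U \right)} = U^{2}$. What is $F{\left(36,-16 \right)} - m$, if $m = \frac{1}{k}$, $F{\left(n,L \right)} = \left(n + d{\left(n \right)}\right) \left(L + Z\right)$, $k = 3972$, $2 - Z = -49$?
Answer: $\frac{185174639}{3972} \approx 46620.0$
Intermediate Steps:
$Z = 51$ ($Z = 2 - -49 = 2 + 49 = 51$)
$F{\left(n,L \right)} = \left(51 + L\right) \left(n + n^{2}\right)$ ($F{\left(n,L \right)} = \left(n + n^{2}\right) \left(L + 51\right) = \left(n + n^{2}\right) \left(51 + L\right) = \left(51 + L\right) \left(n + n^{2}\right)$)
$m = \frac{1}{3972} \approx 0.00025176$
$F{\left(36,-16 \right)} - m = 36 \left(51 - 16 + 51 \cdot 36 - 576\right) - \frac{1}{3972} = 36 \left(51 - 16 + 1836 - 576\right) - \frac{1}{3972} = 36 \cdot 1295 - \frac{1}{3972} = 46620 - \frac{1}{3972} = \frac{185174639}{3972}$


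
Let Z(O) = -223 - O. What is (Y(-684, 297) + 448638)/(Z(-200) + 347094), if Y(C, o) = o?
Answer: 448935/347071 ≈ 1.2935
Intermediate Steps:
(Y(-684, 297) + 448638)/(Z(-200) + 347094) = (297 + 448638)/((-223 - 1*(-200)) + 347094) = 448935/((-223 + 200) + 347094) = 448935/(-23 + 347094) = 448935/347071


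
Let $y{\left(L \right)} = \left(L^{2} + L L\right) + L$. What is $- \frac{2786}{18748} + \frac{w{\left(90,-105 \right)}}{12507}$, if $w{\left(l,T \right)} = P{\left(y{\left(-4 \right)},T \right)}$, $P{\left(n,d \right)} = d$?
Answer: $- \frac{6135507}{39080206} \approx -0.157$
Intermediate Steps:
$y{\left(L \right)} = L + 2 L^{2}$ ($y{\left(L \right)} = \left(L^{2} + L^{2}\right) + L = 2 L^{2} + L = L + 2 L^{2}$)
$w{\left(l,T \right)} = T$
$- \frac{2786}{18748} + \frac{w{\left(90,-105 \right)}}{12507} = - \frac{2786}{18748} - \frac{105}{12507} = \left(-2786\right) \frac{1}{18748} - \frac{35}{4169} = - \frac{1393}{9374} - \frac{35}{4169} = - \frac{6135507}{39080206}$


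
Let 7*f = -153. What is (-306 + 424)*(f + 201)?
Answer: 147972/7 ≈ 21139.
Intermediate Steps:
f = -153/7 (f = (1/7)*(-153) = -153/7 ≈ -21.857)
(-306 + 424)*(f + 201) = (-306 + 424)*(-153/7 + 201) = 118*(1254/7) = 147972/7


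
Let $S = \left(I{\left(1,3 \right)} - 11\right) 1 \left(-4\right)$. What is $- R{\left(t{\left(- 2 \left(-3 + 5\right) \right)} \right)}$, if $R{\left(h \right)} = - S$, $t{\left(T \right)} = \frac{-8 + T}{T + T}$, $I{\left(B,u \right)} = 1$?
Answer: $40$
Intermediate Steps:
$S = 40$ ($S = \left(1 - 11\right) 1 \left(-4\right) = \left(-10\right) \left(-4\right) = 40$)
$t{\left(T \right)} = \frac{-8 + T}{2 T}$
$R{\left(h \right)} = -40$ ($R{\left(h \right)} = \left(-1\right) 40 = -40$)
$- R{\left(t{\left(- 2 \left(-3 + 5\right) \right)} \right)} = \left(-1\right) \left(-40\right) = 40$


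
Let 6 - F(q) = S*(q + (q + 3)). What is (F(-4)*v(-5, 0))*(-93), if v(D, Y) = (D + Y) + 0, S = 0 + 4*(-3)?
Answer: -25110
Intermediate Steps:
S = -12 (S = 0 - 12 = -12)
v(D, Y) = D + Y
F(q) = 42 + 24*q (F(q) = 6 - (-12)*(q + (q + 3)) = 6 - (-12)*(q + (3 + q)) = 6 - (-12)*(3 + 2*q) = 6 - (-36 - 24*q) = 6 + (36 + 24*q) = 42 + 24*q)
(F(-4)*v(-5, 0))*(-93) = ((42 + 24*(-4))*(-5 + 0))*(-93) = ((42 - 96)*(-5))*(-93) = -54*(-5)*(-93) = 270*(-93) = -25110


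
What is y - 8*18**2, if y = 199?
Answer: -2393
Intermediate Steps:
y - 8*18**2 = 199 - 8*18**2 = 199 - 8*324 = 199 - 2592 = -2393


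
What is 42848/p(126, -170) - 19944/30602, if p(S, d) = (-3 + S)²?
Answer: 504750860/231488829 ≈ 2.1805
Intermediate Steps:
42848/p(126, -170) - 19944/30602 = 42848/((-3 + 126)²) - 19944/30602 = 42848/(123²) - 19944*1/30602 = 42848/15129 - 9972/15301 = 504750860/231488829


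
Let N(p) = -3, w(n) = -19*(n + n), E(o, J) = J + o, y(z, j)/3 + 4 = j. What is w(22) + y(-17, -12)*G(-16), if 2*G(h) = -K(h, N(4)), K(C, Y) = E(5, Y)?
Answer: -788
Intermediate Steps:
y(z, j) = -12 + 3*j
w(n) = -38*n
K(C, Y) = 5 + Y (K(C, Y) = Y + 5 = 5 + Y)
G(h) = -1 (G(h) = (-(5 - 3))/2 = (-1*2)/2 = (½)*(-2) = -1)
w(22) + y(-17, -12)*G(-16) = -38*22 + (-12 + 3*(-12))*(-1) = -836 + (-12 - 36)*(-1) = -836 - 48*(-1) = -836 + 48 = -788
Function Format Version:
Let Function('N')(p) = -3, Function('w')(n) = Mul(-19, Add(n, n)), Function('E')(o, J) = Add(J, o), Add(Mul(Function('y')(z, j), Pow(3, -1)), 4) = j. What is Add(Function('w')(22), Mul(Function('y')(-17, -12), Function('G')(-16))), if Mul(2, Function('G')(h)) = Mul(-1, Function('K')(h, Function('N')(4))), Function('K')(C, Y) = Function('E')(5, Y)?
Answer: -788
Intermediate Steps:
Function('y')(z, j) = Add(-12, Mul(3, j))
Function('w')(n) = Mul(-38, n) (Function('w')(n) = Mul(-19, Mul(2, n)) = Mul(-38, n))
Function('K')(C, Y) = Add(5, Y) (Function('K')(C, Y) = Add(Y, 5) = Add(5, Y))
Function('G')(h) = -1 (Function('G')(h) = Mul(Rational(1, 2), Mul(-1, Add(5, -3))) = Mul(Rational(1, 2), Mul(-1, 2)) = Mul(Rational(1, 2), -2) = -1)
Add(Function('w')(22), Mul(Function('y')(-17, -12), Function('G')(-16))) = Add(Mul(-38, 22), Mul(Add(-12, Mul(3, -12)), -1)) = Add(-836, Mul(Add(-12, -36), -1)) = Add(-836, Mul(-48, -1)) = Add(-836, 48) = -788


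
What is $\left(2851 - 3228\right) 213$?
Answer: $-80301$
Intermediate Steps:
$\left(2851 - 3228\right) 213 = \left(-377\right) 213 = -80301$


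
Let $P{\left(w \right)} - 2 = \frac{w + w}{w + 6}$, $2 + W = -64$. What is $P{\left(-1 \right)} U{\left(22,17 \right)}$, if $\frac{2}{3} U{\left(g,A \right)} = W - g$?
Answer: $- \frac{1056}{5} \approx -211.2$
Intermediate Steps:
$W = -66$ ($W = -2 - 64 = -66$)
$P{\left(w \right)} = 2 + \frac{2 w}{6 + w}$ ($P{\left(w \right)} = 2 + \frac{w + w}{w + 6} = 2 + \frac{2 w}{6 + w}$)
$U{\left(g,A \right)} = -99 - \frac{3 g}{2}$ ($U{\left(g,A \right)} = \frac{3 \left(-66 - g\right)}{2} = -99 - \frac{3 g}{2}$)
$P{\left(-1 \right)} U{\left(22,17 \right)} = \frac{4 \left(3 - 1\right)}{6 - 1} \left(-99 - 33\right) = 4 \cdot \frac{1}{5} \cdot 2 \left(-99 - 33\right) = 4 \cdot \frac{1}{5} \cdot 2 \left(-132\right) = \frac{8}{5} \left(-132\right) = - \frac{1056}{5}$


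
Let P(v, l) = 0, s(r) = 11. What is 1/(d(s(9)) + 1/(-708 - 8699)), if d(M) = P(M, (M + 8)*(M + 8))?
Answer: -9407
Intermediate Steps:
d(M) = 0
1/(d(s(9)) + 1/(-708 - 8699)) = 1/(0 + 1/(-708 - 8699)) = 1/(0 + 1/(-9407)) = 1/(0 - 1/9407) = 1/(-1/9407) = -9407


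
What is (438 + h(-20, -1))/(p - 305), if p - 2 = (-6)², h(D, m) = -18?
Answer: -140/89 ≈ -1.5730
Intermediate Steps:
p = 38 (p = 2 + (-6)² = 2 + 36 = 38)
(438 + h(-20, -1))/(p - 305) = (438 - 18)/(38 - 305) = 420/(-267) = 420*(-1/267) = -140/89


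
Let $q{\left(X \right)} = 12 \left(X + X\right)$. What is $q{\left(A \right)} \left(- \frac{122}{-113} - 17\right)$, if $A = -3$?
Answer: $\frac{129528}{113} \approx 1146.3$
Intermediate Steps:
$q{\left(X \right)} = 24 X$ ($q{\left(X \right)} = 12 \cdot 2 X = 24 X$)
$q{\left(A \right)} \left(- \frac{122}{-113} - 17\right) = 24 \left(-3\right) \left(- \frac{122}{-113} - 17\right) = - 72 \left(\left(-122\right) \left(- \frac{1}{113}\right) - 17\right) = - 72 \left(\frac{122}{113} - 17\right) = \left(-72\right) \left(- \frac{1799}{113}\right) = \frac{129528}{113}$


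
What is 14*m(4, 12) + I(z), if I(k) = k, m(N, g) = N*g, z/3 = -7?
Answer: 651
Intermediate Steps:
z = -21 (z = 3*(-7) = -21)
14*m(4, 12) + I(z) = 14*(4*12) - 21 = 14*48 - 21 = 672 - 21 = 651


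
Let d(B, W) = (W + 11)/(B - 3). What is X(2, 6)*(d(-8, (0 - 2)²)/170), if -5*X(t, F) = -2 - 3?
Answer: -3/374 ≈ -0.0080214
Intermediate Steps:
X(t, F) = 1 (X(t, F) = -(-2 - 3)/5 = -⅕*(-5) = 1)
d(B, W) = (11 + W)/(-3 + B)
X(2, 6)*(d(-8, (0 - 2)²)/170) = 1*(((11 + (0 - 2)²)/(-3 - 8))/170) = 1*(((11 + (-2)²)/(-11))*(1/170)) = 1*(-(11 + 4)/11*(1/170)) = 1*(-1/11*15*(1/170)) = 1*(-15/11*1/170) = 1*(-3/374) = -3/374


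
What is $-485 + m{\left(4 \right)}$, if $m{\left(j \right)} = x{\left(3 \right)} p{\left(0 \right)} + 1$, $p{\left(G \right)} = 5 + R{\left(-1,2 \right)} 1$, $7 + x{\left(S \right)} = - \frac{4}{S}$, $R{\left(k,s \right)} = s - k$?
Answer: $- \frac{1652}{3} \approx -550.67$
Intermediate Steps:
$x{\left(S \right)} = -7 - \frac{4}{S}$
$p{\left(G \right)} = 8$ ($p{\left(G \right)} = 5 + \left(2 - -1\right) 1 = 5 + \left(2 + 1\right) 1 = 5 + 3 \cdot 1 = 5 + 3 = 8$)
$m{\left(j \right)} = - \frac{197}{3}$ ($m{\left(j \right)} = \left(-7 - \frac{4}{3}\right) 8 + 1 = \left(- \frac{25}{3}\right) 8 + 1 = - \frac{200}{3} + 1 = - \frac{197}{3}$)
$-485 + m{\left(4 \right)} = -485 - \frac{197}{3} = - \frac{1652}{3}$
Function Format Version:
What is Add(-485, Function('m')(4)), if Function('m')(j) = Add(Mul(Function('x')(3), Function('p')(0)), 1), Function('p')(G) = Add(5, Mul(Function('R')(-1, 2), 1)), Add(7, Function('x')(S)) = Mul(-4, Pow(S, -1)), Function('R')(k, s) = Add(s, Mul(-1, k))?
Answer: Rational(-1652, 3) ≈ -550.67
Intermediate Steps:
Function('x')(S) = Add(-7, Mul(-4, Pow(S, -1)))
Function('p')(G) = 8 (Function('p')(G) = Add(5, Mul(Add(2, Mul(-1, -1)), 1)) = Add(5, Mul(Add(2, 1), 1)) = Add(5, Mul(3, 1)) = Add(5, 3) = 8)
Function('m')(j) = Rational(-197, 3) (Function('m')(j) = Add(Mul(Add(-7, Mul(-4, Pow(3, -1))), 8), 1) = Add(Mul(Add(-7, Mul(-4, Rational(1, 3))), 8), 1) = Add(Mul(Add(-7, Rational(-4, 3)), 8), 1) = Add(Mul(Rational(-25, 3), 8), 1) = Add(Rational(-200, 3), 1) = Rational(-197, 3))
Add(-485, Function('m')(4)) = Add(-485, Rational(-197, 3)) = Rational(-1652, 3)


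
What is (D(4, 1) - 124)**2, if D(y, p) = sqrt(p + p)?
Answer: (124 - sqrt(2))**2 ≈ 15027.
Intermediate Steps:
D(y, p) = sqrt(2)*sqrt(p) (D(y, p) = sqrt(2*p) = sqrt(2)*sqrt(p))
(D(4, 1) - 124)**2 = (sqrt(2)*sqrt(1) - 124)**2 = (sqrt(2)*1 - 124)**2 = (sqrt(2) - 124)**2 = (-124 + sqrt(2))**2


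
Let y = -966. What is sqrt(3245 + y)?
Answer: sqrt(2279) ≈ 47.739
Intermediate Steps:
sqrt(3245 + y) = sqrt(3245 - 966) = sqrt(2279)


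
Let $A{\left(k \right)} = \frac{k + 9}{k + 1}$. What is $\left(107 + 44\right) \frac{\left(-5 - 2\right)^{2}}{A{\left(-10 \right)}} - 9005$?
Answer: $57586$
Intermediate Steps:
$A{\left(k \right)} = \frac{9 + k}{1 + k}$
$\left(107 + 44\right) \frac{\left(-5 - 2\right)^{2}}{A{\left(-10 \right)}} - 9005 = \left(107 + 44\right) \frac{\left(-5 - 2\right)^{2}}{\frac{1}{1 - 10} \left(9 - 10\right)} - 9005 = 151 \frac{\left(-7\right)^{2}}{\frac{1}{-9} \left(-1\right)} - 9005 = 151 \frac{49}{\left(- \frac{1}{9}\right) \left(-1\right)} - 9005 = 151 \cdot 49 \frac{1}{\frac{1}{9}} - 9005 = 151 \cdot 49 \cdot 9 - 9005 = 151 \cdot 441 - 9005 = 66591 - 9005 = 57586$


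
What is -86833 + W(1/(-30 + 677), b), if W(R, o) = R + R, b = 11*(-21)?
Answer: -56180949/647 ≈ -86833.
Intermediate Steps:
b = -231
W(R, o) = 2*R
-86833 + W(1/(-30 + 677), b) = -86833 + 2/(-30 + 677) = -86833 + 2/647 = -56180949/647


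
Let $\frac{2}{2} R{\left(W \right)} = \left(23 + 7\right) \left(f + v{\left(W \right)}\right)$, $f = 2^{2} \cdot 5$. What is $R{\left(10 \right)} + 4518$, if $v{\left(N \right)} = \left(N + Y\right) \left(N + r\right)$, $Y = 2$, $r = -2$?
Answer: $7998$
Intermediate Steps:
$v{\left(N \right)} = \left(-2 + N\right) \left(2 + N\right)$ ($v{\left(N \right)} = \left(N + 2\right) \left(N - 2\right) = \left(2 + N\right) \left(-2 + N\right) = \left(-2 + N\right) \left(2 + N\right)$)
$f = 20$ ($f = 4 \cdot 5 = 20$)
$R{\left(W \right)} = 480 + 30 W^{2}$ ($R{\left(W \right)} = \left(23 + 7\right) \left(20 + \left(-4 + W^{2}\right)\right) = 30 \left(16 + W^{2}\right) = 480 + 30 W^{2}$)
$R{\left(10 \right)} + 4518 = \left(480 + 30 \cdot 10^{2}\right) + 4518 = \left(480 + 30 \cdot 100\right) + 4518 = \left(480 + 3000\right) + 4518 = 3480 + 4518 = 7998$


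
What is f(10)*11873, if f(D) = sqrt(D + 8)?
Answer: 35619*sqrt(2) ≈ 50373.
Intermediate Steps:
f(D) = sqrt(8 + D)
f(10)*11873 = sqrt(8 + 10)*11873 = sqrt(18)*11873 = (3*sqrt(2))*11873 = 35619*sqrt(2)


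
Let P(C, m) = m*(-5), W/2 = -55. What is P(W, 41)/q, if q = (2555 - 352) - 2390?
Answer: 205/187 ≈ 1.0963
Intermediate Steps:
W = -110 (W = 2*(-55) = -110)
P(C, m) = -5*m
q = -187 (q = 2203 - 2390 = -187)
P(W, 41)/q = -5*41/(-187) = -205*(-1/187) = 205/187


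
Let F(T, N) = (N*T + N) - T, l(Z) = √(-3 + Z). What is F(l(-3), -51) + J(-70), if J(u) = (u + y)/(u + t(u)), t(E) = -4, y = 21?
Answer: -3725/74 - 52*I*√6 ≈ -50.338 - 127.37*I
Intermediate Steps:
F(T, N) = N - T + N*T (F(T, N) = (N + N*T) - T = N - T + N*T)
J(u) = (21 + u)/(-4 + u) (J(u) = (u + 21)/(u - 4) = (21 + u)/(-4 + u))
F(l(-3), -51) + J(-70) = (-51 - √(-3 - 3) - 51*√(-3 - 3)) + (21 - 70)/(-4 - 70) = (-51 - √(-6) - 51*I*√6) - 49/(-74) = (-51 - I*√6 - 51*I*√6) - 1/74*(-49) = (-51 - I*√6 - 51*I*√6) + 49/74 = (-51 - 52*I*√6) + 49/74 = -3725/74 - 52*I*√6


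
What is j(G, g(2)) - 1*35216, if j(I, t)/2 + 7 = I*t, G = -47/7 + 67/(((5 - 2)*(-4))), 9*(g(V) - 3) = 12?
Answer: -4452409/126 ≈ -35337.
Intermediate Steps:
g(V) = 13/3 (g(V) = 3 + (⅑)*12 = 3 + 4/3 = 13/3)
G = -1033/84 (G = -47*⅐ + 67/((3*(-4))) = -47/7 + 67/(-12) = -47/7 + 67*(-1/12) = -47/7 - 67/12 = -1033/84 ≈ -12.298)
j(I, t) = -14 + 2*I*t (j(I, t) = -14 + 2*(I*t) = -14 + 2*I*t)
j(G, g(2)) - 1*35216 = (-14 + 2*(-1033/84)*(13/3)) - 1*35216 = (-14 - 13429/126) - 35216 = -15193/126 - 35216 = -4452409/126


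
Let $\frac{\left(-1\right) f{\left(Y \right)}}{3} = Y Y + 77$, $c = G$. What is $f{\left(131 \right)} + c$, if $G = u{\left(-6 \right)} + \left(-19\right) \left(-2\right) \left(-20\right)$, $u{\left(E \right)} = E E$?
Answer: $-52438$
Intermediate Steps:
$u{\left(E \right)} = E^{2}$
$G = -724$ ($G = \left(-6\right)^{2} + \left(-19\right) \left(-2\right) \left(-20\right) = 36 + 38 \left(-20\right) = 36 - 760 = -724$)
$c = -724$
$f{\left(Y \right)} = -231 - 3 Y^{2}$ ($f{\left(Y \right)} = - 3 \left(Y Y + 77\right) = - 3 \left(Y^{2} + 77\right) = - 3 \left(77 + Y^{2}\right) = -231 - 3 Y^{2}$)
$f{\left(131 \right)} + c = \left(-231 - 3 \cdot 131^{2}\right) - 724 = \left(-231 - 51483\right) - 724 = -51714 - 724 = -52438$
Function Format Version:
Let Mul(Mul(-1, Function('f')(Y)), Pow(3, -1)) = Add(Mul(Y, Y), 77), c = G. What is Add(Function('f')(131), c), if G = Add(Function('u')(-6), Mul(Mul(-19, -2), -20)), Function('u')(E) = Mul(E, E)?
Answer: -52438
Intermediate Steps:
Function('u')(E) = Pow(E, 2)
G = -724 (G = Add(Pow(-6, 2), Mul(Mul(-19, -2), -20)) = Add(36, Mul(38, -20)) = Add(36, -760) = -724)
c = -724
Function('f')(Y) = Add(-231, Mul(-3, Pow(Y, 2))) (Function('f')(Y) = Mul(-3, Add(Mul(Y, Y), 77)) = Mul(-3, Add(Pow(Y, 2), 77)) = Mul(-3, Add(77, Pow(Y, 2))) = Add(-231, Mul(-3, Pow(Y, 2))))
Add(Function('f')(131), c) = Add(Add(-231, Mul(-3, Pow(131, 2))), -724) = Add(Add(-231, Mul(-3, 17161)), -724) = Add(Add(-231, -51483), -724) = Add(-51714, -724) = -52438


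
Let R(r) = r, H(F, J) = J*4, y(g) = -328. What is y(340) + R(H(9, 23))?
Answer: -236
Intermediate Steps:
H(F, J) = 4*J
y(340) + R(H(9, 23)) = -328 + 4*23 = -328 + 92 = -236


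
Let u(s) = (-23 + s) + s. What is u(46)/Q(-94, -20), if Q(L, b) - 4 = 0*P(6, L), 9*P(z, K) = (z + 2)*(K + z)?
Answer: 69/4 ≈ 17.250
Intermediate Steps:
u(s) = -23 + 2*s
P(z, K) = (2 + z)*(K + z)/9 (P(z, K) = ((z + 2)*(K + z))/9 = ((2 + z)*(K + z))/9 = (2 + z)*(K + z)/9)
Q(L, b) = 4 (Q(L, b) = 4 + 0*((⅑)*6² + 2*L/9 + (2/9)*6 + (⅑)*L*6) = 4 + 0*((⅑)*36 + 2*L/9 + 4/3 + 2*L/3) = 4 + 0*(4 + 2*L/9 + 4/3 + 2*L/3) = 4 + 0*(16/3 + 8*L/9) = 4 + 0 = 4)
u(46)/Q(-94, -20) = (-23 + 2*46)/4 = (-23 + 92)*(¼) = 69*(¼) = 69/4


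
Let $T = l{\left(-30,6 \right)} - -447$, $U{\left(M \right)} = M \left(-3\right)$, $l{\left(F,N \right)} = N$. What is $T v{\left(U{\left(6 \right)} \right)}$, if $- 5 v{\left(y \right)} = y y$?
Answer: $- \frac{146772}{5} \approx -29354.0$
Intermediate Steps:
$U{\left(M \right)} = - 3 M$
$v{\left(y \right)} = - \frac{y^{2}}{5}$ ($v{\left(y \right)} = - \frac{y y}{5} = - \frac{y^{2}}{5}$)
$T = 453$ ($T = 6 - -447 = 6 + 447 = 453$)
$T v{\left(U{\left(6 \right)} \right)} = 453 \left(- \frac{\left(\left(-3\right) 6\right)^{2}}{5}\right) = 453 \left(- \frac{\left(-18\right)^{2}}{5}\right) = 453 \left(\left(- \frac{1}{5}\right) 324\right) = 453 \left(- \frac{324}{5}\right) = - \frac{146772}{5}$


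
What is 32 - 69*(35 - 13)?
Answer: -1486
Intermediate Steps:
32 - 69*(35 - 13) = 32 - 69*22 = 32 - 1518 = -1486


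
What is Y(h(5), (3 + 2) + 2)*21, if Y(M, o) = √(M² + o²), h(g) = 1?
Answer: 105*√2 ≈ 148.49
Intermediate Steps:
Y(h(5), (3 + 2) + 2)*21 = √(1² + ((3 + 2) + 2)²)*21 = √(1 + (5 + 2)²)*21 = √(1 + 7²)*21 = √(1 + 49)*21 = √50*21 = (5*√2)*21 = 105*√2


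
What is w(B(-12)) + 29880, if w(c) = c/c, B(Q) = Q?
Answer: 29881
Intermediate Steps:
w(c) = 1
w(B(-12)) + 29880 = 1 + 29880 = 29881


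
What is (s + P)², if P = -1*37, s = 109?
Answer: 5184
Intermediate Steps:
P = -37
(s + P)² = (109 - 37)² = 72² = 5184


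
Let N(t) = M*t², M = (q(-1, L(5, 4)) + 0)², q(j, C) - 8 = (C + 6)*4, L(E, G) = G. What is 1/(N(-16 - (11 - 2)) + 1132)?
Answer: 1/1441132 ≈ 6.9390e-7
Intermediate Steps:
q(j, C) = 32 + 4*C (q(j, C) = 8 + (C + 6)*4 = 8 + (6 + C)*4 = 8 + (24 + 4*C) = 32 + 4*C)
M = 2304 (M = ((32 + 4*4) + 0)² = ((32 + 16) + 0)² = (48 + 0)² = 48² = 2304)
N(t) = 2304*t²
1/(N(-16 - (11 - 2)) + 1132) = 1/(2304*(-16 - (11 - 2))² + 1132) = 1/(2304*(-16 - 1*9)² + 1132) = 1/(2304*(-16 - 9)² + 1132) = 1/(2304*(-25)² + 1132) = 1/(2304*625 + 1132) = 1/(1440000 + 1132) = 1/1441132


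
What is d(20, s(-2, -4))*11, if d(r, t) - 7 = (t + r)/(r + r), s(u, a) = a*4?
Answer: 781/10 ≈ 78.100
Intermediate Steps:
s(u, a) = 4*a
d(r, t) = 7 + (r + t)/(2*r) (d(r, t) = 7 + (t + r)/(r + r) = 7 + (r + t)/((2*r)) = 7 + (r + t)*(1/(2*r)) = 7 + (r + t)/(2*r))
d(20, s(-2, -4))*11 = ((½)*(4*(-4) + 15*20)/20)*11 = ((½)*(1/20)*(-16 + 300))*11 = ((½)*(1/20)*284)*11 = (71/10)*11 = 781/10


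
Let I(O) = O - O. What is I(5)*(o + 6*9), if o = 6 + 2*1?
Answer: 0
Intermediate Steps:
o = 8 (o = 6 + 2 = 8)
I(O) = 0
I(5)*(o + 6*9) = 0*(8 + 6*9) = 0*(8 + 54) = 0*62 = 0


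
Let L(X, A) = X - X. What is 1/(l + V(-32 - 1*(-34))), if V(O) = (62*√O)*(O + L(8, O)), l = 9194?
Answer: 4597/42249442 - 31*√2/21124721 ≈ 0.00010673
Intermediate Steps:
L(X, A) = 0
V(O) = 62*O^(3/2) (V(O) = (62*√O)*(O + 0) = (62*√O)*O = 62*O^(3/2))
1/(l + V(-32 - 1*(-34))) = 1/(9194 + 62*(-32 - 1*(-34))^(3/2)) = 1/(9194 + 62*(-32 + 34)^(3/2)) = 1/(9194 + 62*2^(3/2)) = 1/(9194 + 62*(2*√2)) = 1/(9194 + 124*√2)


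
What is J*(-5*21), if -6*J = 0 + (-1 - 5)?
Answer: -105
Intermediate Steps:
J = 1 (J = -(0 + (-1 - 5))/6 = -(0 - 6)/6 = -1/6*(-6) = 1)
J*(-5*21) = 1*(-5*21) = 1*(-105) = -105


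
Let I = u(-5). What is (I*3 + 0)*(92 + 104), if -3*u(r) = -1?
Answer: 196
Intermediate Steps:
u(r) = 1/3 (u(r) = -1/3*(-1) = 1/3)
I = 1/3 ≈ 0.33333
(I*3 + 0)*(92 + 104) = ((1/3)*3 + 0)*(92 + 104) = (1 + 0)*196 = 1*196 = 196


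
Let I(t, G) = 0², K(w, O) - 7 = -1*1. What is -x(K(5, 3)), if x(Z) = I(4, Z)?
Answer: 0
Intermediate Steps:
K(w, O) = 6 (K(w, O) = 7 - 1*1 = 7 - 1 = 6)
I(t, G) = 0
x(Z) = 0
-x(K(5, 3)) = -1*0 = 0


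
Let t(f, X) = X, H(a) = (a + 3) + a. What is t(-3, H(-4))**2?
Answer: 25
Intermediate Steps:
H(a) = 3 + 2*a (H(a) = (3 + a) + a = 3 + 2*a)
t(-3, H(-4))**2 = (3 + 2*(-4))**2 = (3 - 8)**2 = (-5)**2 = 25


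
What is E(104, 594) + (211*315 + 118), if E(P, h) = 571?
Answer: 67154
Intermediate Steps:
E(104, 594) + (211*315 + 118) = 571 + (211*315 + 118) = 571 + (66465 + 118) = 571 + 66583 = 67154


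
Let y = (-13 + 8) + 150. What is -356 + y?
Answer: -211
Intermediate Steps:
y = 145 (y = -5 + 150 = 145)
-356 + y = -356 + 145 = -211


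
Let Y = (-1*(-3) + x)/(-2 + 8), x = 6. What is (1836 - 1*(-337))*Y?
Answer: 6519/2 ≈ 3259.5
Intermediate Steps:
Y = 3/2 (Y = (-1*(-3) + 6)/(-2 + 8) = (3 + 6)/6 = 9*(1/6) = 3/2 ≈ 1.5000)
(1836 - 1*(-337))*Y = (1836 - 1*(-337))*(3/2) = (1836 + 337)*(3/2) = 2173*(3/2) = 6519/2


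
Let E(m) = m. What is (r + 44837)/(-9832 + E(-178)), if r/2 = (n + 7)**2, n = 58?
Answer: -4099/770 ≈ -5.3234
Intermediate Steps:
r = 8450 (r = 2*(58 + 7)**2 = 2*65**2 = 2*4225 = 8450)
(r + 44837)/(-9832 + E(-178)) = (8450 + 44837)/(-9832 - 178) = 53287/(-10010) = 53287*(-1/10010) = -4099/770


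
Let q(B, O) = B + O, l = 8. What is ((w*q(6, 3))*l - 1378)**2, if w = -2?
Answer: 2316484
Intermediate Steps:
((w*q(6, 3))*l - 1378)**2 = (-2*(6 + 3)*8 - 1378)**2 = (-2*9*8 - 1378)**2 = (-18*8 - 1378)**2 = (-144 - 1378)**2 = (-1522)**2 = 2316484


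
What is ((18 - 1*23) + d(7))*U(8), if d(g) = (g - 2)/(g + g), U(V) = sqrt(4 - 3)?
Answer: -65/14 ≈ -4.6429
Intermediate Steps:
U(V) = 1 (U(V) = sqrt(1) = 1)
d(g) = (-2 + g)/(2*g) (d(g) = (-2 + g)/((2*g)) = (-2 + g)*(1/(2*g)) = (-2 + g)/(2*g))
((18 - 1*23) + d(7))*U(8) = ((18 - 1*23) + (1/2)*(-2 + 7)/7)*1 = ((18 - 23) + (1/2)*(1/7)*5)*1 = (-5 + 5/14)*1 = -65/14*1 = -65/14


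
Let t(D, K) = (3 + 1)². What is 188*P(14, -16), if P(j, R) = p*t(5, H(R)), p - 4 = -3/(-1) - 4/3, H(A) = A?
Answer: 51136/3 ≈ 17045.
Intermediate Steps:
t(D, K) = 16 (t(D, K) = 4² = 16)
p = 17/3 (p = 4 + (-3/(-1) - 4/3) = 4 + (-3*(-1) - 4*⅓) = 4 + (3 - 4/3) = 4 + 5/3 = 17/3 ≈ 5.6667)
P(j, R) = 272/3 (P(j, R) = (17/3)*16 = 272/3)
188*P(14, -16) = 188*(272/3) = 51136/3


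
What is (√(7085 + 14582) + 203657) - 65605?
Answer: 138052 + √21667 ≈ 1.3820e+5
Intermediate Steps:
(√(7085 + 14582) + 203657) - 65605 = (√21667 + 203657) - 65605 = (203657 + √21667) - 65605 = 138052 + √21667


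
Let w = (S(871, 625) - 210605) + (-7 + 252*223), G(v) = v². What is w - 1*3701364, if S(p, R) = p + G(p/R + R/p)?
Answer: -1142378373980239369/296344140625 ≈ -3.8549e+6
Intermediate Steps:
S(p, R) = p + (R/p + p/R)² (S(p, R) = p + (p/R + R/p)² = p + (R/p + p/R)²)
w = -45500840259926869/296344140625 (w = ((871 + (625/871 + 871/625)²) - 210605) + (-7 + 252*223) = ((871 + (625*(1/871) + 871*(1/625))²) - 210605) + (-7 + 56196) = ((871 + (625/871 + 871/625)²) - 210605) + 56189 = ((871 + (1149266/544375)²) - 210605) + 56189 = ((871 + 1320812338756/296344140625) - 210605) + 56189 = (259436558823131/296344140625 - 210605) + 56189 = -62152121177504994/296344140625 + 56189 = -45500840259926869/296344140625 ≈ -1.5354e+5)
w - 1*3701364 = -45500840259926869/296344140625 - 1*3701364 = -45500840259926869/296344140625 - 3701364 = -1142378373980239369/296344140625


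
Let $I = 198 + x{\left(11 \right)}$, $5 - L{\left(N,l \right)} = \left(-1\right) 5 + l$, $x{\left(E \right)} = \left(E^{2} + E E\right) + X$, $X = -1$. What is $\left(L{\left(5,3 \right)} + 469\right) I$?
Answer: $208964$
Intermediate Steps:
$x{\left(E \right)} = -1 + 2 E^{2}$ ($x{\left(E \right)} = \left(E^{2} + E E\right) - 1 = \left(E^{2} + E^{2}\right) - 1 = 2 E^{2} - 1 = -1 + 2 E^{2}$)
$L{\left(N,l \right)} = 10 - l$ ($L{\left(N,l \right)} = 5 - \left(\left(-1\right) 5 + l\right) = 5 - \left(-5 + l\right) = 10 - l$)
$I = 439$ ($I = 198 - \left(1 - 2 \cdot 11^{2}\right) = 198 + \left(-1 + 2 \cdot 121\right) = 198 + \left(-1 + 242\right) = 198 + 241 = 439$)
$\left(L{\left(5,3 \right)} + 469\right) I = \left(\left(10 - 3\right) + 469\right) 439 = \left(7 + 469\right) 439 = 476 \cdot 439 = 208964$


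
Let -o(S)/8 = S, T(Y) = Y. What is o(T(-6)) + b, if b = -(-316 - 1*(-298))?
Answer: 66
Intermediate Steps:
o(S) = -8*S
b = 18 (b = -(-316 + 298) = -1*(-18) = 18)
o(T(-6)) + b = -8*(-6) + 18 = 48 + 18 = 66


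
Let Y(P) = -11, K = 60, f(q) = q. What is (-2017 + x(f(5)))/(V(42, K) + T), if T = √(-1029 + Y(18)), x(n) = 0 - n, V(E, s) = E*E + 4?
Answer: -5729/5011 + 337*I*√65/130286 ≈ -1.1433 + 0.020854*I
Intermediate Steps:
V(E, s) = 4 + E² (V(E, s) = E² + 4 = 4 + E²)
x(n) = -n
T = 4*I*√65 (T = √(-1029 - 11) = √(-1040) = 4*I*√65 ≈ 32.249*I)
(-2017 + x(f(5)))/(V(42, K) + T) = (-2017 - 1*5)/((4 + 42²) + 4*I*√65) = (-2017 - 5)/((4 + 1764) + 4*I*√65) = -2022/(1768 + 4*I*√65)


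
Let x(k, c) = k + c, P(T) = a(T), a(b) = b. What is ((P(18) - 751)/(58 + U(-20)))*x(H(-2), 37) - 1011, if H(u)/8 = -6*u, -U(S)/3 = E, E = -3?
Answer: -165226/67 ≈ -2466.1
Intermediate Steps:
P(T) = T
U(S) = 9 (U(S) = -3*(-3) = 9)
H(u) = -48*u (H(u) = 8*(-6*u) = -48*u)
x(k, c) = c + k
((P(18) - 751)/(58 + U(-20)))*x(H(-2), 37) - 1011 = ((18 - 751)/(58 + 9))*(37 - 48*(-2)) - 1011 = (-733/67)*(37 + 96) - 1011 = -733*1/67*133 - 1011 = -733/67*133 - 1011 = -97489/67 - 1011 = -165226/67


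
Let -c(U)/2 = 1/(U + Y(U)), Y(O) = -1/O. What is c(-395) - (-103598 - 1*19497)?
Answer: 9602887535/78012 ≈ 1.2310e+5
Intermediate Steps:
c(U) = -2/(U - 1/U)
c(-395) - (-103598 - 1*19497) = -2*(-395)/(-1 + (-395)**2) - (-103598 - 1*19497) = -2*(-395)/(-1 + 156025) - (-103598 - 19497) = -2*(-395)/156024 - 1*(-123095) = -2*(-395)*1/156024 + 123095 = 395/78012 + 123095 = 9602887535/78012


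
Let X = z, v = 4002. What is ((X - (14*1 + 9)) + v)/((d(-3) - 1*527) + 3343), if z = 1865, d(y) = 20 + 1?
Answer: 5844/2837 ≈ 2.0599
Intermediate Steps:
d(y) = 21
X = 1865
((X - (14*1 + 9)) + v)/((d(-3) - 1*527) + 3343) = ((1865 - (14*1 + 9)) + 4002)/((21 - 1*527) + 3343) = ((1865 - (14 + 9)) + 4002)/((21 - 527) + 3343) = ((1865 - 1*23) + 4002)/(-506 + 3343) = ((1865 - 23) + 4002)/2837 = (1842 + 4002)*(1/2837) = 5844*(1/2837) = 5844/2837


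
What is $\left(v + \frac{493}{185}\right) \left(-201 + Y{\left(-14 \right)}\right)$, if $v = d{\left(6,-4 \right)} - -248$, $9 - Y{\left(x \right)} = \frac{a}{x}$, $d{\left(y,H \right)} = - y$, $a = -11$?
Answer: $- \frac{122164837}{2590} \approx -47168.0$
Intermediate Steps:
$Y{\left(x \right)} = 9 + \frac{11}{x}$ ($Y{\left(x \right)} = 9 - - \frac{11}{x} = 9 + \frac{11}{x}$)
$v = 242$ ($v = \left(-1\right) 6 - -248 = -6 + 248 = 242$)
$\left(v + \frac{493}{185}\right) \left(-201 + Y{\left(-14 \right)}\right) = \left(242 + \frac{493}{185}\right) \left(-201 + \left(9 + \frac{11}{-14}\right)\right) = \left(242 + 493 \cdot \frac{1}{185}\right) \left(-201 + \left(9 + 11 \left(- \frac{1}{14}\right)\right)\right) = \left(242 + \frac{493}{185}\right) \left(-201 + \left(9 - \frac{11}{14}\right)\right) = \frac{45263 \left(-201 + \frac{115}{14}\right)}{185} = \frac{45263}{185} \left(- \frac{2699}{14}\right) = - \frac{122164837}{2590}$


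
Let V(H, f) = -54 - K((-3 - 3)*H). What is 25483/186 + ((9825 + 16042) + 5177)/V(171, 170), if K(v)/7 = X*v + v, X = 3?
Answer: 40915207/296298 ≈ 138.09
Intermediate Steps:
K(v) = 28*v (K(v) = 7*(3*v + v) = 7*(4*v) = 28*v)
V(H, f) = -54 + 168*H (V(H, f) = -54 - 28*(-3 - 3)*H = -54 - 28*(-6*H) = -54 - (-168)*H = -54 + 168*H)
25483/186 + ((9825 + 16042) + 5177)/V(171, 170) = 25483/186 + ((9825 + 16042) + 5177)/(-54 + 168*171) = 25483*(1/186) + (25867 + 5177)/(-54 + 28728) = 25483/186 + 31044/28674 = 25483/186 + 31044*(1/28674) = 25483/186 + 5174/4779 = 40915207/296298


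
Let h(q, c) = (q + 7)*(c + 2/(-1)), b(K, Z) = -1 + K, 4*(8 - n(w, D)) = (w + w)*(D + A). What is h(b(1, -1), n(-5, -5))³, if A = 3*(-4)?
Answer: -133432831/8 ≈ -1.6679e+7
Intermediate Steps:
A = -12
n(w, D) = 8 - w*(-12 + D)/2 (n(w, D) = 8 - (w + w)*(D - 12)/4 = 8 - 2*w*(-12 + D)/4 = 8 - w*(-12 + D)/2)
h(q, c) = (-2 + c)*(7 + q) (h(q, c) = (7 + q)*(c + 2*(-1)) = (7 + q)*(c - 2) = (7 + q)*(-2 + c) = (-2 + c)*(7 + q))
h(b(1, -1), n(-5, -5))³ = (-14 - 2*(-1 + 1) + 7*(8 + 6*(-5) - ½*(-5)*(-5)) + (8 + 6*(-5) - ½*(-5)*(-5))*(-1 + 1))³ = (-14 - 2*0 + 7*(8 - 30 - 25/2) + (8 - 30 - 25/2)*0)³ = (-14 + 0 + 7*(-69/2) - 69/2*0)³ = (-14 + 0 - 483/2 + 0)³ = (-511/2)³ = -133432831/8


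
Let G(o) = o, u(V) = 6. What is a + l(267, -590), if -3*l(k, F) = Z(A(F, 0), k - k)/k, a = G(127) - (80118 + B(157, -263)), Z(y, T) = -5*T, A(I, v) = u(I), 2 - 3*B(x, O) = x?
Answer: -239818/3 ≈ -79939.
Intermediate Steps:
B(x, O) = ⅔ - x/3
A(I, v) = 6
a = -239818/3 (a = 127 - (80118 + (⅔ - ⅓*157)) = 127 - (80118 + (⅔ - 157/3)) = 127 - (80118 - 155/3) = 127 - 1*240199/3 = 127 - 240199/3 = -239818/3 ≈ -79939.)
l(k, F) = 0 (l(k, F) = -(-5*(k - k))/(3*k) = -(-5*0)/(3*k) = -0/k = -⅓*0 = 0)
a + l(267, -590) = -239818/3 + 0 = -239818/3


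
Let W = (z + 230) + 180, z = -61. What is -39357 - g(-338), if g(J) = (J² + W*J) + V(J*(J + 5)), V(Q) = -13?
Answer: -35626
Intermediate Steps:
W = 349 (W = (-61 + 230) + 180 = 169 + 180 = 349)
g(J) = -13 + J² + 349*J (g(J) = (J² + 349*J) - 13 = -13 + J² + 349*J)
-39357 - g(-338) = -39357 - (-13 + (-338)² + 349*(-338)) = -39357 - (-13 + 114244 - 117962) = -39357 - 1*(-3731) = -39357 + 3731 = -35626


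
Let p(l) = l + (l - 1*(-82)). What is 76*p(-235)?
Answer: -29488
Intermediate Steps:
p(l) = 82 + 2*l (p(l) = l + (l + 82) = l + (82 + l) = 82 + 2*l)
76*p(-235) = 76*(82 + 2*(-235)) = 76*(82 - 470) = 76*(-388) = -29488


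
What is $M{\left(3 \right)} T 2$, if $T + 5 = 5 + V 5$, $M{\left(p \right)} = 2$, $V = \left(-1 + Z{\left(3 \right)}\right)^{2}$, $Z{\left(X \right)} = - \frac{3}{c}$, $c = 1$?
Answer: $320$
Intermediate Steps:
$Z{\left(X \right)} = -3$ ($Z{\left(X \right)} = - \frac{3}{1} = \left(-3\right) 1 = -3$)
$V = 16$ ($V = \left(-1 - 3\right)^{2} = \left(-4\right)^{2} = 16$)
$T = 80$ ($T = -5 + \left(5 + 16 \cdot 5\right) = -5 + \left(5 + 80\right) = -5 + 85 = 80$)
$M{\left(3 \right)} T 2 = 2 \cdot 80 \cdot 2 = 160 \cdot 2 = 320$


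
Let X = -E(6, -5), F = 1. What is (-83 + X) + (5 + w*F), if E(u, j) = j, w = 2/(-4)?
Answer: -147/2 ≈ -73.500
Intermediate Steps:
w = -½ (w = 2*(-¼) = -½ ≈ -0.50000)
X = 5 (X = -1*(-5) = 5)
(-83 + X) + (5 + w*F) = (-83 + 5) + (5 - ½*1) = -78 + (5 - ½) = -78 + 9/2 = -147/2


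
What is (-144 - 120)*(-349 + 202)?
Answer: 38808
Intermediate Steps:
(-144 - 120)*(-349 + 202) = -264*(-147) = 38808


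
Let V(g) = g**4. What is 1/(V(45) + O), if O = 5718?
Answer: 1/4106343 ≈ 2.4353e-7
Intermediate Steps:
1/(V(45) + O) = 1/(45**4 + 5718) = 1/(4100625 + 5718) = 1/4106343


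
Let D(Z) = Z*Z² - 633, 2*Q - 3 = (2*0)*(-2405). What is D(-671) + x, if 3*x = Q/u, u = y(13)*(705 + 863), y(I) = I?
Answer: -12316516040191/40768 ≈ -3.0211e+8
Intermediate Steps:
Q = 3/2 (Q = 3/2 + ((2*0)*(-2405))/2 = 3/2 + (0*(-2405))/2 = 3/2 + (½)*0 = 3/2 + 0 = 3/2 ≈ 1.5000)
u = 20384 (u = 13*(705 + 863) = 13*1568 = 20384)
D(Z) = -633 + Z³ (D(Z) = Z³ - 633 = -633 + Z³)
x = 1/40768 (x = ((3/2)/20384)/3 = ((3/2)*(1/20384))/3 = (⅓)*(3/40768) = 1/40768 ≈ 2.4529e-5)
D(-671) + x = (-633 + (-671)³) + 1/40768 = (-633 - 302111711) + 1/40768 = -302112344 + 1/40768 = -12316516040191/40768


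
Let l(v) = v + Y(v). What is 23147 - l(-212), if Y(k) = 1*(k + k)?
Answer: 23783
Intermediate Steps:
Y(k) = 2*k (Y(k) = 1*(2*k) = 2*k)
l(v) = 3*v (l(v) = v + 2*v = 3*v)
23147 - l(-212) = 23147 - 3*(-212) = 23147 - 1*(-636) = 23147 + 636 = 23783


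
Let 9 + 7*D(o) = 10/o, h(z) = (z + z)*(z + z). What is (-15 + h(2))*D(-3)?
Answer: -37/21 ≈ -1.7619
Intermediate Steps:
h(z) = 4*z² (h(z) = (2*z)*(2*z) = 4*z²)
D(o) = -9/7 + 10/(7*o) (D(o) = -9/7 + (10/o)/7 = -9/7 + 10/(7*o))
(-15 + h(2))*D(-3) = (-15 + 4*2²)*((⅐)*(10 - 9*(-3))/(-3)) = (-15 + 4*4)*((⅐)*(-⅓)*(10 + 27)) = (-15 + 16)*((⅐)*(-⅓)*37) = 1*(-37/21) = -37/21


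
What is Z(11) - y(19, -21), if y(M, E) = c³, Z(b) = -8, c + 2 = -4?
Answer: 208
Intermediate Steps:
c = -6 (c = -2 - 4 = -6)
y(M, E) = -216 (y(M, E) = (-6)³ = -216)
Z(11) - y(19, -21) = -8 - 1*(-216) = -8 + 216 = 208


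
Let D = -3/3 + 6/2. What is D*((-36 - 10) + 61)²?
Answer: 450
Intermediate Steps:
D = 2 (D = -3*⅓ + 6*(½) = -1 + 3 = 2)
D*((-36 - 10) + 61)² = 2*((-36 - 10) + 61)² = 2*(-46 + 61)² = 2*15² = 2*225 = 450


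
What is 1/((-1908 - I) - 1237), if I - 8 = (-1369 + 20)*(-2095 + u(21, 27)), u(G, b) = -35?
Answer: -1/2876523 ≈ -3.4764e-7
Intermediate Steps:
I = 2873378 (I = 8 + (-1369 + 20)*(-2095 - 35) = 8 - 1349*(-2130) = 8 + 2873370 = 2873378)
1/((-1908 - I) - 1237) = 1/((-1908 - 1*2873378) - 1237) = 1/((-1908 - 2873378) - 1237) = 1/(-2875286 - 1237) = 1/(-2876523) = -1/2876523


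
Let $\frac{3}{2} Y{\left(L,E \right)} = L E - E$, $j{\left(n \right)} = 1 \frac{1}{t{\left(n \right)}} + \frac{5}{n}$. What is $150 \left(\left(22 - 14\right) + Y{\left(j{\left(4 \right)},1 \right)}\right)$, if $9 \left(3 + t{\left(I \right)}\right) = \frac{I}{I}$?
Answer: $\frac{15475}{13} \approx 1190.4$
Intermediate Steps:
$t{\left(I \right)} = - \frac{26}{9}$ ($t{\left(I \right)} = -3 + \frac{I \frac{1}{I}}{9} = -3 + \frac{1}{9} \cdot 1 = -3 + \frac{1}{9} = - \frac{26}{9}$)
$j{\left(n \right)} = - \frac{9}{26} + \frac{5}{n}$ ($j{\left(n \right)} = 1 \frac{1}{- \frac{26}{9}} + \frac{5}{n} = 1 \left(- \frac{9}{26}\right) + \frac{5}{n} = - \frac{9}{26} + \frac{5}{n}$)
$Y{\left(L,E \right)} = - \frac{2 E}{3} + \frac{2 E L}{3}$ ($Y{\left(L,E \right)} = \frac{2 \left(L E - E\right)}{3} = \frac{2 \left(E L - E\right)}{3} = \frac{2 \left(- E + E L\right)}{3} = - \frac{2 E}{3} + \frac{2 E L}{3}$)
$150 \left(\left(22 - 14\right) + Y{\left(j{\left(4 \right)},1 \right)}\right) = 150 \left(\left(22 - 14\right) + \frac{2}{3} \cdot 1 \left(-1 - \left(\frac{9}{26} - \frac{5}{4}\right)\right)\right) = 150 \left(8 + \frac{2}{3} \cdot 1 \left(-1 + \left(- \frac{9}{26} + 5 \cdot \frac{1}{4}\right)\right)\right) = 150 \left(8 + \frac{2}{3} \cdot 1 \left(-1 + \left(- \frac{9}{26} + \frac{5}{4}\right)\right)\right) = 150 \left(8 + \frac{2}{3} \cdot 1 \left(-1 + \frac{47}{52}\right)\right) = 150 \left(8 + \frac{2}{3} \cdot 1 \left(- \frac{5}{52}\right)\right) = 150 \left(8 - \frac{5}{78}\right) = 150 \cdot \frac{619}{78} = \frac{15475}{13}$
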